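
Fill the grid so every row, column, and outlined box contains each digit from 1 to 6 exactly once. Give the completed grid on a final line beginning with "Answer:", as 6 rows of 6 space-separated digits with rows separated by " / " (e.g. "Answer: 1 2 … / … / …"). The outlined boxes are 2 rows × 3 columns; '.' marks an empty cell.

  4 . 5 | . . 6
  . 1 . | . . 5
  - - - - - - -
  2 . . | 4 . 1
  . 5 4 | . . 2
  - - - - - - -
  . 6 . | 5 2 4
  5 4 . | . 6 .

Step 1. [r4c5∈{3}] r4c5 is down to just 3. So r4c5=3.
Step 2. [r3c3∈{3,6}] in row 3, 6 fits only at r3c3. So r3c3=6.
Step 3. [r6c3∈{1,2,3}] 2 has one home in row 6: r6c3, so r6c3=2.
Step 4. [r2c3∈{3}] only 3 remains possible at r2c3, so r2c3=3.
Step 5. [r1c4∈{1,2,3}] r1c4 is the only open cell in row 1 admitting 3. So r1c4=3.
Step 6. [r5c1∈{1,3}] row 5 places 3 nowhere but r5c1. So r5c1=3.
Step 7. [r6c4∈{1}] nothing but 1 survives at r6c4 ⇒ r6c4=1.
Step 8. [r3c2∈{3}] r3c2 is down to just 3 ⇒ r3c2=3.
Step 9. [r6c6∈{3}] r6c6 is down to just 3, so r6c6=3.
Step 10. [r4c4∈{6}] r4c4's peers cover all but 6. So r4c4=6.
Step 11. [r3c5∈{5}] nothing but 5 survives at r3c5, so r3c5=5.
Step 12. [r1c5∈{1}] only 1 remains possible at r1c5 ⇒ r1c5=1.
Step 13. [r4c1∈{1}] r4c1's peers cover all but 1, so r4c1=1.
Step 14. [r1c2∈{2}] nothing but 2 survives at r1c2, so r1c2=2.
Step 15. [r2c1∈{6}] r2c1 has the single candidate 6 ⇒ r2c1=6.
Step 16. [r5c3∈{1}] r5c3 has the single candidate 1, so r5c3=1.
Step 17. [r2c5∈{4}] r2c5 is down to just 4. So r2c5=4.
Step 18. [r2c4∈{2}] r2c4 has the single candidate 2. So r2c4=2.

Answer: 4 2 5 3 1 6 / 6 1 3 2 4 5 / 2 3 6 4 5 1 / 1 5 4 6 3 2 / 3 6 1 5 2 4 / 5 4 2 1 6 3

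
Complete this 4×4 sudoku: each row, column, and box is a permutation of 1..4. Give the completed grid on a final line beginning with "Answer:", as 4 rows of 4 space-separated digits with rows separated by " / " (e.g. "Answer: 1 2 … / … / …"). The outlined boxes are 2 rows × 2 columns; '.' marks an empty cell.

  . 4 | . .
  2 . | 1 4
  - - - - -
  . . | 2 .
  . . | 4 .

Step 1. [r1c1∈{1,3}] in row 1, 1 fits only at r1c1, so r1c1=1.
Step 2. [r4c1∈{3}] r4c1 is down to just 3. So r4c1=3.
Step 3. [r3c2∈{1}] r3c2's peers cover all but 1. So r3c2=1.
Step 4. [r1c4∈{2,3}] row 1 places 2 nowhere but r1c4. So r1c4=2.
Step 5. [r2c2∈{3}] r2c2's peers cover all but 3, so r2c2=3.
Step 6. [r3c4∈{3}] r3c4 is down to just 3, so r3c4=3.
Step 7. [r1c3∈{3}] only 3 remains possible at r1c3, so r1c3=3.
Step 8. [r4c2∈{2}] r4c2's peers cover all but 2, so r4c2=2.
Step 9. [r3c1∈{4}] r3c1's peers cover all but 4 ⇒ r3c1=4.
Step 10. [r4c4∈{1}] r4c4 is down to just 1 ⇒ r4c4=1.

Answer: 1 4 3 2 / 2 3 1 4 / 4 1 2 3 / 3 2 4 1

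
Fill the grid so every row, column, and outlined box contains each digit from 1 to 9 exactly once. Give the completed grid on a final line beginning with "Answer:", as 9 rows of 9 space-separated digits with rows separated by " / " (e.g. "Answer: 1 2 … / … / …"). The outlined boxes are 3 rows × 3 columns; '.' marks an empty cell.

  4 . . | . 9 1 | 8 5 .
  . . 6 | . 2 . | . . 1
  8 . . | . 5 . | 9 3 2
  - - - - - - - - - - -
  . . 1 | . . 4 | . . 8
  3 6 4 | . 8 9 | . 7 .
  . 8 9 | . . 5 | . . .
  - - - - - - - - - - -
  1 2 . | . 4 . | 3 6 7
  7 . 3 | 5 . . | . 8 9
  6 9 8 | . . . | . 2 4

Step 1. [r3c3∈{7}] only 7 remains possible at r3c3 ⇒ r3c3=7.
Step 2. [r1c4∈{3,6,7}] r1c4 is the only open cell in row 1 admitting 7 ⇒ r1c4=7.
Step 3. [r6c8∈{1,4}] in col 8, 1 fits only at r6c8 ⇒ r6c8=1.
Step 4. [r6c5∈{3,6,7}] r6c5 is the only open cell in row 6 admitting 7, so r6c5=7.
Step 5. [r6c7∈{2,4,6}] in row 6, 4 fits only at r6c7 ⇒ r6c7=4.
Step 6. [r4c7∈{2,5,6}] across col 7, 6 lands solely at r4c7, so r4c7=6.
Step 7. [r6c4∈{2,3,6}] r6c4 is the only open cell in row 6 admitting 6. So r6c4=6.
Step 8. [r9c7∈{1,5}] in row 9, 5 fits only at r9c7, so r9c7=5.
Step 9. [r5c4∈{1,2}] across row 5, 1 lands solely at r5c4 ⇒ r5c4=1.
Step 10. [r9c4∈{3}] r9c4 is down to just 3, so r9c4=3.
Step 11. [r8c5∈{1,6}] col 5 places 6 nowhere but r8c5, so r8c5=6.
Step 12. [r2c6∈{3,8}] r2c6 is the only open cell in col 6 admitting 3 ⇒ r2c6=3.
Step 13. [r2c2∈{5}] r2c2 has the single candidate 5. So r2c2=5.
Step 14. [r2c4∈{4,8}] 8 has one home in row 2: r2c4. So r2c4=8.
Step 15. [r4c1∈{2,5}] in row 4, 5 fits only at r4c1 ⇒ r4c1=5.
Step 16. [r5c7∈{2}] nothing but 2 survives at r5c7, so r5c7=2.
Step 17. [r3c2∈{1}] nothing but 1 survives at r3c2, so r3c2=1.
Step 18. [r1c2∈{3}] nothing but 3 survives at r1c2, so r1c2=3.
Step 19. [r1c3∈{2}] only 2 remains possible at r1c3. So r1c3=2.
Step 20. [r3c4∈{4}] only 4 remains possible at r3c4, so r3c4=4.
Step 21. [r5c9∈{5}] r5c9's peers cover all but 5 ⇒ r5c9=5.
Step 22. [r9c6∈{7}] r9c6 is down to just 7. So r9c6=7.
Step 23. [r7c6∈{8}] r7c6 is down to just 8 ⇒ r7c6=8.
Step 24. [r4c2∈{7}] only 7 remains possible at r4c2, so r4c2=7.
Step 25. [r8c6∈{2}] nothing but 2 survives at r8c6 ⇒ r8c6=2.
Step 26. [r6c9∈{3}] nothing but 3 survives at r6c9, so r6c9=3.
Step 27. [r4c5∈{3}] r4c5's peers cover all but 3, so r4c5=3.
Step 28. [r7c3∈{5}] r7c3's peers cover all but 5. So r7c3=5.
Step 29. [r7c4∈{9}] only 9 remains possible at r7c4, so r7c4=9.
Step 30. [r8c7∈{1}] nothing but 1 survives at r8c7 ⇒ r8c7=1.
Step 31. [r4c8∈{9}] r4c8 is down to just 9. So r4c8=9.
Step 32. [r2c1∈{9}] nothing but 9 survives at r2c1. So r2c1=9.
Step 33. [r6c1∈{2}] nothing but 2 survives at r6c1, so r6c1=2.
Step 34. [r3c6∈{6}] r3c6 has the single candidate 6, so r3c6=6.
Step 35. [r9c5∈{1}] r9c5's peers cover all but 1 ⇒ r9c5=1.
Step 36. [r1c9∈{6}] nothing but 6 survives at r1c9 ⇒ r1c9=6.
Step 37. [r4c4∈{2}] r4c4 is down to just 2 ⇒ r4c4=2.
Step 38. [r8c2∈{4}] r8c2's peers cover all but 4. So r8c2=4.
Step 39. [r2c8∈{4}] r2c8 has the single candidate 4. So r2c8=4.
Step 40. [r2c7∈{7}] r2c7's peers cover all but 7 ⇒ r2c7=7.

Answer: 4 3 2 7 9 1 8 5 6 / 9 5 6 8 2 3 7 4 1 / 8 1 7 4 5 6 9 3 2 / 5 7 1 2 3 4 6 9 8 / 3 6 4 1 8 9 2 7 5 / 2 8 9 6 7 5 4 1 3 / 1 2 5 9 4 8 3 6 7 / 7 4 3 5 6 2 1 8 9 / 6 9 8 3 1 7 5 2 4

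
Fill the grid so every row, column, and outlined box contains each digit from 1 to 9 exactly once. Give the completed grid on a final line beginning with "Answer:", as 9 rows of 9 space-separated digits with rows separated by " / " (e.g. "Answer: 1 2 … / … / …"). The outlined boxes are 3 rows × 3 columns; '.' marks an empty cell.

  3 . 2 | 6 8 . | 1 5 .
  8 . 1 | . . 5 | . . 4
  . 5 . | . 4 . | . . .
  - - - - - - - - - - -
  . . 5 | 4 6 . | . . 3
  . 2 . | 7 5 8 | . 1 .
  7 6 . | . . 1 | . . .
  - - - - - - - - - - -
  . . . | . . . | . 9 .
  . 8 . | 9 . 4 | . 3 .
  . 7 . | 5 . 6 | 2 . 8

Step 1. [r7c2∈{1,3,4}] col 2 places 3 nowhere but r7c2 ⇒ r7c2=3.
Step 2. [r3c6∈{2,3,7,9}] r3c6 is the only open cell in col 6 admitting 3. So r3c6=3.
Step 3. [r2c2∈{9}] r2c2 is down to just 9 ⇒ r2c2=9.
Step 4. [r6c5∈{2,3,9}] r6c5 is the only open cell in col 5 admitting 9, so r6c5=9.
Step 5. [r8c3∈{6}] r8c3's peers cover all but 6. So r8c3=6.
Step 6. [r7c3∈{4}] nothing but 4 survives at r7c3, so r7c3=4.
Step 7. [r2c4∈{2}] only 2 remains possible at r2c4 ⇒ r2c4=2.
Step 8. [r2c5∈{7}] only 7 remains possible at r2c5 ⇒ r2c5=7.
Step 9. [r1c9∈{7,9}] in row 1, 7 fits only at r1c9 ⇒ r1c9=7.
Step 10. [r2c8∈{6}] r2c8 has the single candidate 6. So r2c8=6.
Step 11. [r4c8∈{2,7,8}] across col 8, 7 lands solely at r4c8, so r4c8=7.
Step 12. [r4c7∈{8,9}] row 4 places 8 nowhere but r4c7 ⇒ r4c7=8.
Step 13. [r4c1∈{1,9}] r4c1 is the only open cell in row 4 admitting 9 ⇒ r4c1=9.
Step 14. [r9c1∈{1}] r9c1's peers cover all but 1, so r9c1=1.
Step 15. [r3c7∈{9}] only 9 remains possible at r3c7, so r3c7=9.
Step 16. [r8c7∈{5,7}] 7 has one home in row 8: r8c7, so r8c7=7.
Step 17. [r3c9∈{2}] r3c9 has the single candidate 2 ⇒ r3c9=2.
Step 18. [r6c9∈{5}] only 5 remains possible at r6c9, so r6c9=5.
Step 19. [r7c7∈{5,6}] col 7 places 5 nowhere but r7c7. So r7c7=5.
Step 20. [r7c1∈{2}] r7c1's peers cover all but 2, so r7c1=2.
Step 21. [r7c5∈{1}] r7c5 has the single candidate 1, so r7c5=1.
Step 22. [r6c7∈{4}] nothing but 4 survives at r6c7. So r6c7=4.
Step 23. [r6c3∈{3,8}] in row 6, 8 fits only at r6c3. So r6c3=8.
Step 24. [r5c9∈{6,9}] 9 has one home in row 5: r5c9 ⇒ r5c9=9.
Step 25. [r9c8∈{4}] r9c8 has the single candidate 4 ⇒ r9c8=4.
Step 26. [r6c4∈{3}] nothing but 3 survives at r6c4. So r6c4=3.
Step 27. [r8c5∈{2}] only 2 remains possible at r8c5 ⇒ r8c5=2.
Step 28. [r6c8∈{2}] r6c8's peers cover all but 2 ⇒ r6c8=2.
Step 29. [r7c6∈{7}] nothing but 7 survives at r7c6. So r7c6=7.
Step 30. [r3c4∈{1}] r3c4 has the single candidate 1 ⇒ r3c4=1.
Step 31. [r3c8∈{8}] only 8 remains possible at r3c8 ⇒ r3c8=8.
Step 32. [r3c3∈{7}] r3c3 has the single candidate 7, so r3c3=7.
Step 33. [r3c1∈{6}] only 6 remains possible at r3c1 ⇒ r3c1=6.
Step 34. [r5c1∈{4}] r5c1's peers cover all but 4 ⇒ r5c1=4.
Step 35. [r8c9∈{1}] r8c9's peers cover all but 1. So r8c9=1.
Step 36. [r2c7∈{3}] r2c7 has the single candidate 3. So r2c7=3.
Step 37. [r9c5∈{3}] r9c5 is down to just 3. So r9c5=3.
Step 38. [r4c6∈{2}] only 2 remains possible at r4c6, so r4c6=2.
Step 39. [r7c4∈{8}] r7c4 is down to just 8 ⇒ r7c4=8.
Step 40. [r7c9∈{6}] r7c9 has the single candidate 6. So r7c9=6.
Step 41. [r1c6∈{9}] r1c6's peers cover all but 9 ⇒ r1c6=9.
Step 42. [r1c2∈{4}] r1c2 is down to just 4, so r1c2=4.
Step 43. [r5c7∈{6}] r5c7 has the single candidate 6, so r5c7=6.
Step 44. [r9c3∈{9}] only 9 remains possible at r9c3. So r9c3=9.
Step 45. [r4c2∈{1}] r4c2's peers cover all but 1, so r4c2=1.
Step 46. [r8c1∈{5}] r8c1 has the single candidate 5. So r8c1=5.
Step 47. [r5c3∈{3}] r5c3 is down to just 3, so r5c3=3.

Answer: 3 4 2 6 8 9 1 5 7 / 8 9 1 2 7 5 3 6 4 / 6 5 7 1 4 3 9 8 2 / 9 1 5 4 6 2 8 7 3 / 4 2 3 7 5 8 6 1 9 / 7 6 8 3 9 1 4 2 5 / 2 3 4 8 1 7 5 9 6 / 5 8 6 9 2 4 7 3 1 / 1 7 9 5 3 6 2 4 8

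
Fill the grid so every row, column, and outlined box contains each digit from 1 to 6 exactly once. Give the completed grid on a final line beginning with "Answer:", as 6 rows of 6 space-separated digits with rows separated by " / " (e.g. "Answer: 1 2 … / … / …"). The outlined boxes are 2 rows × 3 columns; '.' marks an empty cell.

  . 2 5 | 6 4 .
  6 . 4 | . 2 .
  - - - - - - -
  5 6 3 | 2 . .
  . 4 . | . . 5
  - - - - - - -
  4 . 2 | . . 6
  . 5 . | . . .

Step 1. [r3c5∈{1}] r3c5 is down to just 1, so r3c5=1.
Step 2. [r6c5∈{3}] r6c5's peers cover all but 3. So r6c5=3.
Step 3. [r6c1∈{1}] nothing but 1 survives at r6c1, so r6c1=1.
Step 4. [r2c4∈{1,3,5}] across row 2, 5 lands solely at r2c4 ⇒ r2c4=5.
Step 5. [r2c2∈{1,3}] col 2 places 1 nowhere but r2c2 ⇒ r2c2=1.
Step 6. [r1c6∈{1,3}] across row 1, 1 lands solely at r1c6 ⇒ r1c6=1.
Step 7. [r6c4∈{4}] r6c4 has the single candidate 4. So r6c4=4.
Step 8. [r5c2∈{3}] nothing but 3 survives at r5c2, so r5c2=3.
Step 9. [r5c5∈{5}] r5c5 is down to just 5 ⇒ r5c5=5.
Step 10. [r4c5∈{6}] r4c5 is down to just 6. So r4c5=6.
Step 11. [r6c6∈{2}] only 2 remains possible at r6c6 ⇒ r6c6=2.
Step 12. [r1c1∈{3}] r1c1 has the single candidate 3, so r1c1=3.
Step 13. [r6c3∈{6}] r6c3's peers cover all but 6. So r6c3=6.
Step 14. [r4c4∈{3}] only 3 remains possible at r4c4, so r4c4=3.
Step 15. [r4c3∈{1}] r4c3 is down to just 1, so r4c3=1.
Step 16. [r5c4∈{1}] r5c4 is down to just 1. So r5c4=1.
Step 17. [r4c1∈{2}] nothing but 2 survives at r4c1, so r4c1=2.
Step 18. [r2c6∈{3}] nothing but 3 survives at r2c6. So r2c6=3.
Step 19. [r3c6∈{4}] only 4 remains possible at r3c6, so r3c6=4.

Answer: 3 2 5 6 4 1 / 6 1 4 5 2 3 / 5 6 3 2 1 4 / 2 4 1 3 6 5 / 4 3 2 1 5 6 / 1 5 6 4 3 2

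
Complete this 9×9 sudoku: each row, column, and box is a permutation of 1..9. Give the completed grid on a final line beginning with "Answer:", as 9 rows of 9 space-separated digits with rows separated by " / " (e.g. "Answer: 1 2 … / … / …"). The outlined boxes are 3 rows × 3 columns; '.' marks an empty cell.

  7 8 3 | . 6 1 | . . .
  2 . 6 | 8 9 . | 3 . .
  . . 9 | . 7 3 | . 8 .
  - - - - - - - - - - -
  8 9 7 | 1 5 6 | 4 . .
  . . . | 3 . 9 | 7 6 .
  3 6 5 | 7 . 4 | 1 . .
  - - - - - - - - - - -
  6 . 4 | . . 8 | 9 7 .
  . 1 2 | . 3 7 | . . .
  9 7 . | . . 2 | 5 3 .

Step 1. [r7c9∈{1,2}] row 7 places 2 nowhere but r7c9 ⇒ r7c9=2.
Step 2. [r9c9∈{1,4,6,8}] 1 has one home in box 9: r9c9. So r9c9=1.
Step 3. [r2c6∈{5}] only 5 remains possible at r2c6. So r2c6=5.
Step 4. [r2c2∈{4}] nothing but 4 survives at r2c2. So r2c2=4.
Step 5. [r1c8∈{2,4,5,9}] col 8 places 5 nowhere but r1c8. So r1c8=5.
Step 6. [r8c4∈{4,5,6,9}] 9 has one home in row 8: r8c4. So r8c4=9.
Step 7. [r3c2∈{5}] r3c2 has the single candidate 5. So r3c2=5.
Step 8. [r1c7∈{2}] r1c7 is down to just 2 ⇒ r1c7=2.
Step 9. [r1c4∈{4}] nothing but 4 survives at r1c4. So r1c4=4.
Step 10. [r3c7∈{6}] r3c7's peers cover all but 6 ⇒ r3c7=6.
Step 11. [r6c8∈{2,9}] col 8 places 9 nowhere but r6c8, so r6c8=9.
Step 12. [r6c9∈{8}] nothing but 8 survives at r6c9 ⇒ r6c9=8.
Step 13. [r5c1∈{1,4}] 4 has one home in row 5: r5c1, so r5c1=4.
Step 14. [r8c9∈{4,6}] in row 8, 6 fits only at r8c9. So r8c9=6.
Step 15. [r5c5∈{2,8}] r5c5 is the only open cell in row 5 admitting 8 ⇒ r5c5=8.
Step 16. [r5c9∈{5}] r5c9 is down to just 5 ⇒ r5c9=5.
Step 17. [r7c5∈{1}] only 1 remains possible at r7c5. So r7c5=1.
Step 18. [r3c9∈{4}] nothing but 4 survives at r3c9 ⇒ r3c9=4.
Step 19. [r9c5∈{4}] r9c5 has the single candidate 4. So r9c5=4.
Step 20. [r5c2∈{2}] only 2 remains possible at r5c2, so r5c2=2.
Step 21. [r7c4∈{5}] only 5 remains possible at r7c4 ⇒ r7c4=5.
Step 22. [r7c2∈{3}] r7c2 has the single candidate 3. So r7c2=3.
Step 23. [r2c8∈{1}] r2c8's peers cover all but 1, so r2c8=1.
Step 24. [r8c7∈{8}] r8c7 has the single candidate 8 ⇒ r8c7=8.
Step 25. [r8c8∈{4}] nothing but 4 survives at r8c8, so r8c8=4.
Step 26. [r4c8∈{2}] only 2 remains possible at r4c8, so r4c8=2.
Step 27. [r1c9∈{9}] only 9 remains possible at r1c9. So r1c9=9.
Step 28. [r9c3∈{8}] r9c3's peers cover all but 8, so r9c3=8.
Step 29. [r3c4∈{2}] nothing but 2 survives at r3c4, so r3c4=2.
Step 30. [r4c9∈{3}] only 3 remains possible at r4c9. So r4c9=3.
Step 31. [r5c3∈{1}] nothing but 1 survives at r5c3, so r5c3=1.
Step 32. [r2c9∈{7}] nothing but 7 survives at r2c9. So r2c9=7.
Step 33. [r3c1∈{1}] only 1 remains possible at r3c1. So r3c1=1.
Step 34. [r9c4∈{6}] r9c4 has the single candidate 6 ⇒ r9c4=6.
Step 35. [r8c1∈{5}] r8c1 is down to just 5, so r8c1=5.
Step 36. [r6c5∈{2}] r6c5 has the single candidate 2 ⇒ r6c5=2.

Answer: 7 8 3 4 6 1 2 5 9 / 2 4 6 8 9 5 3 1 7 / 1 5 9 2 7 3 6 8 4 / 8 9 7 1 5 6 4 2 3 / 4 2 1 3 8 9 7 6 5 / 3 6 5 7 2 4 1 9 8 / 6 3 4 5 1 8 9 7 2 / 5 1 2 9 3 7 8 4 6 / 9 7 8 6 4 2 5 3 1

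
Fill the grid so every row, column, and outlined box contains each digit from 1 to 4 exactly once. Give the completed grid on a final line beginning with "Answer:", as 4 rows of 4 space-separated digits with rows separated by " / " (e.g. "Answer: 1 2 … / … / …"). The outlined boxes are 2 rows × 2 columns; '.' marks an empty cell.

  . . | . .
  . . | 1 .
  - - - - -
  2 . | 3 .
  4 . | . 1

Step 1. [r2c1∈{3}] r2c1 has the single candidate 3, so r2c1=3.
Step 2. [r1c3∈{2,4}] across col 3, 4 lands solely at r1c3 ⇒ r1c3=4.
Step 3. [r2c4∈{2}] nothing but 2 survives at r2c4, so r2c4=2.
Step 4. [r3c2∈{1}] nothing but 1 survives at r3c2. So r3c2=1.
Step 5. [r2c2∈{4}] nothing but 4 survives at r2c2, so r2c2=4.
Step 6. [r3c4∈{4}] nothing but 4 survives at r3c4. So r3c4=4.
Step 7. [r4c3∈{2}] only 2 remains possible at r4c3, so r4c3=2.
Step 8. [r1c4∈{3}] r1c4 is down to just 3 ⇒ r1c4=3.
Step 9. [r1c2∈{2}] r1c2 is down to just 2 ⇒ r1c2=2.
Step 10. [r1c1∈{1}] nothing but 1 survives at r1c1. So r1c1=1.
Step 11. [r4c2∈{3}] r4c2 has the single candidate 3 ⇒ r4c2=3.

Answer: 1 2 4 3 / 3 4 1 2 / 2 1 3 4 / 4 3 2 1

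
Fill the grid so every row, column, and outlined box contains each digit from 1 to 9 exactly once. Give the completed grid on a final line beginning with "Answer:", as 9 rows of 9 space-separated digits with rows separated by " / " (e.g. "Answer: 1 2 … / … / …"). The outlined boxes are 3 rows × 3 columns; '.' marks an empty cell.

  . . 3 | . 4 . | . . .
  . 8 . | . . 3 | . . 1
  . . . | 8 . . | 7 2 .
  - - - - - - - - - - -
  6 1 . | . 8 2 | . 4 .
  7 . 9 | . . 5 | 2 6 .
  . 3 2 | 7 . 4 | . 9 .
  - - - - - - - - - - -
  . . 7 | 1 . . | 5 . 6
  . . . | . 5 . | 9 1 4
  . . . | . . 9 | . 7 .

Step 1. [r2c8∈{5}] r2c8's peers cover all but 5, so r2c8=5.
Step 2. [r6c1∈{5,8}] across box 4, 8 lands solely at r6c1. So r6c1=8.
Step 3. [r9c4∈{2,3,4,6}] in col 4, 4 fits only at r9c4 ⇒ r9c4=4.
Step 4. [r1c4∈{2,5,6,9}] in col 4, 5 fits only at r1c4. So r1c4=5.
Step 5. [r9c9∈{2,3,8}] col 9 places 2 nowhere but r9c9. So r9c9=2.
Step 6. [r2c5∈{2,6,7,9}] across row 2, 7 lands solely at r2c5, so r2c5=7.
Step 7. [r3c5∈{1,6,9}] r3c5 is the only open cell in col 5 admitting 9 ⇒ r3c5=9.
Step 8. [r2c1∈{2,4,9}] 9 has one home in row 2: r2c1. So r2c1=9.
Step 9. [r5c4∈{3}] r5c4 has the single candidate 3, so r5c4=3.
Step 10. [r7c5∈{2,3}] r7c5 is the only open cell in col 5 admitting 2, so r7c5=2.
Step 11. [r8c4∈{6}] r8c4 has the single candidate 6. So r8c4=6.
Step 12. [r7c8∈{3,8}] in col 8, 3 fits only at r7c8 ⇒ r7c8=3.
Step 13. [r4c3∈{5}] nothing but 5 survives at r4c3 ⇒ r4c3=5.
Step 14. [r2c7∈{4,6}] across col 7, 4 lands solely at r2c7. So r2c7=4.
Step 15. [r2c3∈{6}] r2c3 has the single candidate 6, so r2c3=6.
Step 16. [r3c3∈{1,4}] col 3 places 4 nowhere but r3c3, so r3c3=4.
Step 17. [r9c3∈{1,8}] in col 3, 1 fits only at r9c3 ⇒ r9c3=1.
Step 18. [r3c2∈{5}] r3c2's peers cover all but 5, so r3c2=5.
Step 19. [r8c1∈{2,3}] across row 8, 3 lands solely at r8c1, so r8c1=3.
Step 20. [r1c1∈{1,2}] col 1 places 2 nowhere but r1c1. So r1c1=2.
Step 21. [r1c8∈{8}] nothing but 8 survives at r1c8 ⇒ r1c8=8.
Step 22. [r1c6∈{1,6}] row 1 places 1 nowhere but r1c6. So r1c6=1.
Step 23. [r4c9∈{3,7}] across row 4, 7 lands solely at r4c9, so r4c9=7.
Step 24. [r7c2∈{4,9}] in row 7, 9 fits only at r7c2 ⇒ r7c2=9.
Step 25. [r8c3∈{8}] r8c3 has the single candidate 8 ⇒ r8c3=8.
Step 26. [r5c5∈{1}] only 1 remains possible at r5c5, so r5c5=1.
Step 27. [r6c7∈{1}] r6c7's peers cover all but 1 ⇒ r6c7=1.
Step 28. [r6c5∈{6}] only 6 remains possible at r6c5, so r6c5=6.
Step 29. [r9c1∈{5}] r9c1 is down to just 5. So r9c1=5.
Step 30. [r4c4∈{9}] r4c4 has the single candidate 9 ⇒ r4c4=9.
Step 31. [r3c6∈{6}] only 6 remains possible at r3c6. So r3c6=6.
Step 32. [r9c5∈{3}] r9c5 is down to just 3 ⇒ r9c5=3.
Step 33. [r5c2∈{4}] nothing but 4 survives at r5c2 ⇒ r5c2=4.
Step 34. [r9c2∈{6}] r9c2's peers cover all but 6. So r9c2=6.
Step 35. [r8c6∈{7}] only 7 remains possible at r8c6 ⇒ r8c6=7.
Step 36. [r6c9∈{5}] r6c9 is down to just 5, so r6c9=5.
Step 37. [r1c7∈{6}] only 6 remains possible at r1c7, so r1c7=6.
Step 38. [r5c9∈{8}] only 8 remains possible at r5c9, so r5c9=8.
Step 39. [r3c1∈{1}] only 1 remains possible at r3c1. So r3c1=1.
Step 40. [r1c9∈{9}] r1c9's peers cover all but 9 ⇒ r1c9=9.
Step 41. [r7c6∈{8}] only 8 remains possible at r7c6. So r7c6=8.
Step 42. [r1c2∈{7}] r1c2 has the single candidate 7 ⇒ r1c2=7.
Step 43. [r2c4∈{2}] r2c4 has the single candidate 2 ⇒ r2c4=2.
Step 44. [r4c7∈{3}] r4c7's peers cover all but 3. So r4c7=3.
Step 45. [r7c1∈{4}] r7c1 is down to just 4 ⇒ r7c1=4.
Step 46. [r8c2∈{2}] r8c2's peers cover all but 2 ⇒ r8c2=2.
Step 47. [r3c9∈{3}] nothing but 3 survives at r3c9, so r3c9=3.
Step 48. [r9c7∈{8}] nothing but 8 survives at r9c7, so r9c7=8.

Answer: 2 7 3 5 4 1 6 8 9 / 9 8 6 2 7 3 4 5 1 / 1 5 4 8 9 6 7 2 3 / 6 1 5 9 8 2 3 4 7 / 7 4 9 3 1 5 2 6 8 / 8 3 2 7 6 4 1 9 5 / 4 9 7 1 2 8 5 3 6 / 3 2 8 6 5 7 9 1 4 / 5 6 1 4 3 9 8 7 2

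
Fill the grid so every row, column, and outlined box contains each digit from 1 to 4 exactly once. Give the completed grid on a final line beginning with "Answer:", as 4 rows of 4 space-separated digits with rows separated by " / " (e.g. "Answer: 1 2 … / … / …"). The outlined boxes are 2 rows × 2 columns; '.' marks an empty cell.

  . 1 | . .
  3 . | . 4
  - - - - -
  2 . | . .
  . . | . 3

Step 1. [r4c3∈{1,2,4}] r4c3 is the only open cell in row 4 admitting 2, so r4c3=2.
Step 2. [r3c3∈{1,4}] 4 has one home in col 3: r3c3, so r3c3=4.
Step 3. [r4c2∈{4}] nothing but 4 survives at r4c2. So r4c2=4.
Step 4. [r1c4∈{2}] r1c4 has the single candidate 2, so r1c4=2.
Step 5. [r2c2∈{2}] r2c2 is down to just 2. So r2c2=2.
Step 6. [r1c1∈{4}] r1c1 is down to just 4. So r1c1=4.
Step 7. [r3c2∈{3}] r3c2 has the single candidate 3 ⇒ r3c2=3.
Step 8. [r4c1∈{1}] nothing but 1 survives at r4c1, so r4c1=1.
Step 9. [r3c4∈{1}] nothing but 1 survives at r3c4, so r3c4=1.
Step 10. [r2c3∈{1}] r2c3's peers cover all but 1 ⇒ r2c3=1.
Step 11. [r1c3∈{3}] r1c3's peers cover all but 3 ⇒ r1c3=3.

Answer: 4 1 3 2 / 3 2 1 4 / 2 3 4 1 / 1 4 2 3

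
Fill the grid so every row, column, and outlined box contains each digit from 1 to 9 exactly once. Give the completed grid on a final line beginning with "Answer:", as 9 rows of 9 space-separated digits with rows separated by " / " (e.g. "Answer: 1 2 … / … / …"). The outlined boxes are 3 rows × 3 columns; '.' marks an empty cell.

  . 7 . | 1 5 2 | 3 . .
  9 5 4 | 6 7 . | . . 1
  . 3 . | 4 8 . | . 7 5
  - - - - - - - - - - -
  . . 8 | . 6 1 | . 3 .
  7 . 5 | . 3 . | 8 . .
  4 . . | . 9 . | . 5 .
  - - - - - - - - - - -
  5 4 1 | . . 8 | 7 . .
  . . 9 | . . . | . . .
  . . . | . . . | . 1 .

Step 1. [r4c1∈{2}] nothing but 2 survives at r4c1. So r4c1=2.
Step 2. [r7c5∈{2}] r7c5's peers cover all but 2. So r7c5=2.
Step 3. [r1c3∈{6}] r1c3's peers cover all but 6 ⇒ r1c3=6.
Step 4. [r6c6∈{7}] nothing but 7 survives at r6c6. So r6c6=7.
Step 5. [r3c7∈{2,6,9}] row 3 places 6 nowhere but r3c7, so r3c7=6.
Step 6. [r9c5∈{4}] r9c5 has the single candidate 4, so r9c5=4.
Step 7. [r1c1∈{8}] nothing but 8 survives at r1c1 ⇒ r1c1=8.
Step 8. [r2c7∈{2}] r2c7's peers cover all but 2, so r2c7=2.
Step 9. [r5c2∈{1,6,9}] across row 5, 1 lands solely at r5c2, so r5c2=1.
Step 10. [r5c4∈{2}] nothing but 2 survives at r5c4 ⇒ r5c4=2.
Step 11. [r8c8∈{2,4,6,8}] 2 has one home in col 8: r8c8, so r8c8=2.
Step 12. [r9c3∈{2,3,7}] in col 3, 7 fits only at r9c3. So r9c3=7.
Step 13. [r6c2∈{6}] r6c2's peers cover all but 6. So r6c2=6.
Step 14. [r4c4∈{5}] only 5 remains possible at r4c4, so r4c4=5.
Step 15. [r8c2∈{8}] r8c2 is down to just 8 ⇒ r8c2=8.
Step 16. [r9c9∈{3,6,8,9}] 8 has one home in row 9: r9c9, so r9c9=8.
Step 17. [r4c2∈{9}] nothing but 9 survives at r4c2 ⇒ r4c2=9.
Step 18. [r9c7∈{5,9}] col 7 places 9 nowhere but r9c7. So r9c7=9.
Step 19. [r9c4∈{3}] nothing but 3 survives at r9c4, so r9c4=3.
Step 20. [r4c7∈{4}] r4c7 has the single candidate 4. So r4c7=4.
Step 21. [r8c9∈{3,4,6}] in row 8, 4 fits only at r8c9. So r8c9=4.
Step 22. [r9c1∈{6}] nothing but 6 survives at r9c1 ⇒ r9c1=6.
Step 23. [r7c8∈{6}] r7c8's peers cover all but 6, so r7c8=6.
Step 24. [r5c8∈{9}] r5c8 is down to just 9 ⇒ r5c8=9.
Step 25. [r8c6∈{5,6}] r8c6 is the only open cell in row 8 admitting 6, so r8c6=6.
Step 26. [r9c2∈{2}] r9c2 has the single candidate 2. So r9c2=2.
Step 27. [r1c8∈{4}] only 4 remains possible at r1c8, so r1c8=4.
Step 28. [r3c3∈{2}] r3c3's peers cover all but 2, so r3c3=2.
Step 29. [r7c4∈{9}] r7c4 is down to just 9, so r7c4=9.
Step 30. [r6c9∈{2}] nothing but 2 survives at r6c9 ⇒ r6c9=2.
Step 31. [r8c1∈{3}] r8c1's peers cover all but 3 ⇒ r8c1=3.
Step 32. [r5c9∈{6}] only 6 remains possible at r5c9. So r5c9=6.
Step 33. [r7c9∈{3}] nothing but 3 survives at r7c9, so r7c9=3.
Step 34. [r2c8∈{8}] r2c8's peers cover all but 8. So r2c8=8.
Step 35. [r8c7∈{5}] r8c7's peers cover all but 5. So r8c7=5.
Step 36. [r8c5∈{1}] r8c5 is down to just 1, so r8c5=1.
Step 37. [r4c9∈{7}] only 7 remains possible at r4c9, so r4c9=7.
Step 38. [r6c4∈{8}] r6c4 is down to just 8, so r6c4=8.
Step 39. [r6c7∈{1}] r6c7 has the single candidate 1 ⇒ r6c7=1.
Step 40. [r3c6∈{9}] r3c6 has the single candidate 9 ⇒ r3c6=9.
Step 41. [r8c4∈{7}] r8c4 is down to just 7. So r8c4=7.
Step 42. [r3c1∈{1}] r3c1 has the single candidate 1, so r3c1=1.
Step 43. [r6c3∈{3}] r6c3 is down to just 3 ⇒ r6c3=3.
Step 44. [r2c6∈{3}] nothing but 3 survives at r2c6. So r2c6=3.
Step 45. [r1c9∈{9}] r1c9 has the single candidate 9, so r1c9=9.
Step 46. [r5c6∈{4}] r5c6's peers cover all but 4 ⇒ r5c6=4.
Step 47. [r9c6∈{5}] nothing but 5 survives at r9c6. So r9c6=5.

Answer: 8 7 6 1 5 2 3 4 9 / 9 5 4 6 7 3 2 8 1 / 1 3 2 4 8 9 6 7 5 / 2 9 8 5 6 1 4 3 7 / 7 1 5 2 3 4 8 9 6 / 4 6 3 8 9 7 1 5 2 / 5 4 1 9 2 8 7 6 3 / 3 8 9 7 1 6 5 2 4 / 6 2 7 3 4 5 9 1 8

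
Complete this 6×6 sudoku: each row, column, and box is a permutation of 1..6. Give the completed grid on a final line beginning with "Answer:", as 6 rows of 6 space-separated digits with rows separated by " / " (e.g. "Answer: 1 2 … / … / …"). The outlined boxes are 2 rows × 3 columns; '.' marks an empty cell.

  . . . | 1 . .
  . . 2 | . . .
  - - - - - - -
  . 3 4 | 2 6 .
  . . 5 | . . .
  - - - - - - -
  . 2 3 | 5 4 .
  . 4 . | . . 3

Step 1. [r3c1∈{1}] r3c1's peers cover all but 1 ⇒ r3c1=1.
Step 2. [r5c1∈{6}] r5c1 has the single candidate 6, so r5c1=6.
Step 3. [r1c6∈{2,4,5,6}] across col 6, 2 lands solely at r1c6 ⇒ r1c6=2.
Step 4. [r2c6∈{4,5,6}] 6 has one home in col 6: r2c6, so r2c6=6.
Step 5. [r1c1∈{3,4,5}] row 1 places 4 nowhere but r1c1, so r1c1=4.
Step 6. [r1c5∈{3,5}] 3 has one home in row 1: r1c5 ⇒ r1c5=3.
Step 7. [r1c2∈{5,6}] across row 1, 5 lands solely at r1c2. So r1c2=5.
Step 8. [r5c6∈{1}] r5c6 is down to just 1 ⇒ r5c6=1.
Step 9. [r4c4∈{3,4}] 3 has one home in row 4: r4c4, so r4c4=3.
Step 10. [r1c3∈{6}] only 6 remains possible at r1c3, so r1c3=6.
Step 11. [r6c3∈{1}] r6c3 is down to just 1 ⇒ r6c3=1.
Step 12. [r2c2∈{1}] r2c2 is down to just 1. So r2c2=1.
Step 13. [r3c6∈{5}] r3c6 has the single candidate 5 ⇒ r3c6=5.
Step 14. [r6c5∈{2}] r6c5 is down to just 2, so r6c5=2.
Step 15. [r2c5∈{5}] only 5 remains possible at r2c5, so r2c5=5.
Step 16. [r6c4∈{6}] r6c4's peers cover all but 6, so r6c4=6.
Step 17. [r2c1∈{3}] r2c1 has the single candidate 3. So r2c1=3.
Step 18. [r4c2∈{6}] r4c2's peers cover all but 6 ⇒ r4c2=6.
Step 19. [r4c1∈{2}] nothing but 2 survives at r4c1. So r4c1=2.
Step 20. [r4c5∈{1}] r4c5 is down to just 1. So r4c5=1.
Step 21. [r6c1∈{5}] nothing but 5 survives at r6c1, so r6c1=5.
Step 22. [r4c6∈{4}] nothing but 4 survives at r4c6 ⇒ r4c6=4.
Step 23. [r2c4∈{4}] nothing but 4 survives at r2c4. So r2c4=4.

Answer: 4 5 6 1 3 2 / 3 1 2 4 5 6 / 1 3 4 2 6 5 / 2 6 5 3 1 4 / 6 2 3 5 4 1 / 5 4 1 6 2 3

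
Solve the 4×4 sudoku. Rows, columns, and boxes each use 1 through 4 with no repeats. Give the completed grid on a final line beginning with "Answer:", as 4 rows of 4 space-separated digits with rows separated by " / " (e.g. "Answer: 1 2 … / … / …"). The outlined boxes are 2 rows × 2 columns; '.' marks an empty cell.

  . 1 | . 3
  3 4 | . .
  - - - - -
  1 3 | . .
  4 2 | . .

Step 1. [r1c3∈{2,4}] r1c3 is the only open cell in row 1 admitting 4. So r1c3=4.
Step 2. [r3c3∈{2}] r3c3's peers cover all but 2 ⇒ r3c3=2.
Step 3. [r2c3∈{1}] r2c3 is down to just 1, so r2c3=1.
Step 4. [r2c4∈{2}] nothing but 2 survives at r2c4. So r2c4=2.
Step 5. [r4c4∈{1}] r4c4 is down to just 1. So r4c4=1.
Step 6. [r4c3∈{3}] r4c3's peers cover all but 3. So r4c3=3.
Step 7. [r3c4∈{4}] r3c4 is down to just 4 ⇒ r3c4=4.
Step 8. [r1c1∈{2}] nothing but 2 survives at r1c1. So r1c1=2.

Answer: 2 1 4 3 / 3 4 1 2 / 1 3 2 4 / 4 2 3 1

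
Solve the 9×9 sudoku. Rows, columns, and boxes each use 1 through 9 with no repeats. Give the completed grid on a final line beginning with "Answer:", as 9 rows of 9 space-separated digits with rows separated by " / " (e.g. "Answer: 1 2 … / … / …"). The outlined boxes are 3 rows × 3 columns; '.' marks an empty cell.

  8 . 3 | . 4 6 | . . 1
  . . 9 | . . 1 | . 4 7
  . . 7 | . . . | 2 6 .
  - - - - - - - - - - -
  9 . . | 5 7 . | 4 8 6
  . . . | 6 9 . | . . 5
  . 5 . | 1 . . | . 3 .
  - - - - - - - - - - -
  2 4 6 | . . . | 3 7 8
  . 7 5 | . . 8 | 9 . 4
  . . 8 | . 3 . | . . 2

Step 1. [r9c1∈{1}] nothing but 1 survives at r9c1 ⇒ r9c1=1.
Step 2. [r7c4∈{9}] nothing but 9 survives at r7c4. So r7c4=9.
Step 3. [r5c8∈{1,2}] 2 has one home in col 8: r5c8, so r5c8=2.
Step 4. [r2c4∈{2,3,8}] across row 2, 3 lands solely at r2c4. So r2c4=3.
Step 5. [r9c8∈{5}] r9c8 is down to just 5 ⇒ r9c8=5.
Step 6. [r3c1∈{4,5}] in row 3, 4 fits only at r3c1 ⇒ r3c1=4.
Step 7. [r6c5∈{2,8}] in row 6, 8 fits only at r6c5, so r6c5=8.
Step 8. [r3c5∈{5}] nothing but 5 survives at r3c5. So r3c5=5.
Step 9. [r5c7∈{1,7}] across col 7, 1 lands solely at r5c7 ⇒ r5c7=1.
Step 10. [r1c2∈{2}] nothing but 2 survives at r1c2 ⇒ r1c2=2.
Step 11. [r6c1∈{6,7}] in row 6, 6 fits only at r6c1. So r6c1=6.
Step 12. [r9c4∈{4,7}] in col 4, 4 fits only at r9c4 ⇒ r9c4=4.
Step 13. [r5c3∈{4}] r5c3's peers cover all but 4. So r5c3=4.
Step 14. [r5c6∈{3}] r5c6's peers cover all but 3 ⇒ r5c6=3.
Step 15. [r4c6∈{2}] nothing but 2 survives at r4c6, so r4c6=2.
Step 16. [r8c5∈{1,2,6}] 6 has one home in row 8: r8c5 ⇒ r8c5=6.
Step 17. [r3c2∈{1}] only 1 remains possible at r3c2. So r3c2=1.
Step 18. [r1c7∈{5}] only 5 remains possible at r1c7, so r1c7=5.
Step 19. [r3c6∈{9}] nothing but 9 survives at r3c6 ⇒ r3c6=9.
Step 20. [r3c4∈{8}] r3c4's peers cover all but 8 ⇒ r3c4=8.
Step 21. [r6c9∈{9}] r6c9 is down to just 9. So r6c9=9.
Step 22. [r6c7∈{7}] only 7 remains possible at r6c7, so r6c7=7.
Step 23. [r2c1∈{5}] r2c1's peers cover all but 5 ⇒ r2c1=5.
Step 24. [r9c7∈{6}] nothing but 6 survives at r9c7 ⇒ r9c7=6.
Step 25. [r9c2∈{9}] r9c2's peers cover all but 9 ⇒ r9c2=9.
Step 26. [r6c3∈{2}] r6c3 is down to just 2 ⇒ r6c3=2.
Step 27. [r6c6∈{4}] only 4 remains possible at r6c6, so r6c6=4.
Step 28. [r1c4∈{7}] r1c4 is down to just 7. So r1c4=7.
Step 29. [r3c9∈{3}] r3c9 is down to just 3. So r3c9=3.
Step 30. [r8c1∈{3}] nothing but 3 survives at r8c1, so r8c1=3.
Step 31. [r4c2∈{3}] r4c2 has the single candidate 3, so r4c2=3.
Step 32. [r2c2∈{6}] r2c2 has the single candidate 6 ⇒ r2c2=6.
Step 33. [r8c8∈{1}] only 1 remains possible at r8c8. So r8c8=1.
Step 34. [r5c2∈{8}] r5c2 has the single candidate 8 ⇒ r5c2=8.
Step 35. [r4c3∈{1}] nothing but 1 survives at r4c3, so r4c3=1.
Step 36. [r9c6∈{7}] r9c6's peers cover all but 7. So r9c6=7.
Step 37. [r8c4∈{2}] r8c4 is down to just 2. So r8c4=2.
Step 38. [r7c6∈{5}] r7c6 is down to just 5, so r7c6=5.
Step 39. [r1c8∈{9}] r1c8's peers cover all but 9 ⇒ r1c8=9.
Step 40. [r7c5∈{1}] r7c5 is down to just 1. So r7c5=1.
Step 41. [r2c5∈{2}] r2c5 has the single candidate 2, so r2c5=2.
Step 42. [r5c1∈{7}] r5c1's peers cover all but 7. So r5c1=7.
Step 43. [r2c7∈{8}] r2c7 has the single candidate 8 ⇒ r2c7=8.

Answer: 8 2 3 7 4 6 5 9 1 / 5 6 9 3 2 1 8 4 7 / 4 1 7 8 5 9 2 6 3 / 9 3 1 5 7 2 4 8 6 / 7 8 4 6 9 3 1 2 5 / 6 5 2 1 8 4 7 3 9 / 2 4 6 9 1 5 3 7 8 / 3 7 5 2 6 8 9 1 4 / 1 9 8 4 3 7 6 5 2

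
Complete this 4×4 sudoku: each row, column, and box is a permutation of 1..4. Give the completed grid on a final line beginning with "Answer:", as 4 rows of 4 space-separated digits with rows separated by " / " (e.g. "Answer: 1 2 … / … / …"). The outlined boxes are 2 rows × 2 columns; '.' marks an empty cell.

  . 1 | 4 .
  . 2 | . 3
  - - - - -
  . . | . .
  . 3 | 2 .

Step 1. [r3c2∈{4}] r3c2's peers cover all but 4. So r3c2=4.
Step 2. [r3c4∈{1}] r3c4 is down to just 1. So r3c4=1.
Step 3. [r1c1∈{3}] nothing but 3 survives at r1c1, so r1c1=3.
Step 4. [r2c1∈{4}] only 4 remains possible at r2c1, so r2c1=4.
Step 5. [r3c1∈{2}] r3c1 is down to just 2, so r3c1=2.
Step 6. [r3c3∈{3}] r3c3 has the single candidate 3, so r3c3=3.
Step 7. [r4c4∈{4}] r4c4 has the single candidate 4 ⇒ r4c4=4.
Step 8. [r4c1∈{1}] r4c1 is down to just 1. So r4c1=1.
Step 9. [r1c4∈{2}] only 2 remains possible at r1c4, so r1c4=2.
Step 10. [r2c3∈{1}] r2c3's peers cover all but 1. So r2c3=1.

Answer: 3 1 4 2 / 4 2 1 3 / 2 4 3 1 / 1 3 2 4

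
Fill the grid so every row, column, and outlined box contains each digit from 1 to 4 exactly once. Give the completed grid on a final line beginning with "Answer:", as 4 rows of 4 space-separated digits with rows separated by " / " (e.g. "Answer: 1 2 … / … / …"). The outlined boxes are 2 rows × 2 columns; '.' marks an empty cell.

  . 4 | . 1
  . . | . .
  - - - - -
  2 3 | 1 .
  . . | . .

Step 1. [r1c3∈{2,3}] row 1 places 2 nowhere but r1c3, so r1c3=2.
Step 2. [r4c1∈{1,4}] 4 has one home in col 1: r4c1, so r4c1=4.
Step 3. [r2c1∈{1,3}] in col 1, 1 fits only at r2c1. So r2c1=1.
Step 4. [r4c3∈{3}] r4c3's peers cover all but 3. So r4c3=3.
Step 5. [r2c4∈{3,4}] row 2 places 3 nowhere but r2c4. So r2c4=3.
Step 6. [r3c4∈{4}] only 4 remains possible at r3c4, so r3c4=4.
Step 7. [r2c3∈{4}] r2c3's peers cover all but 4 ⇒ r2c3=4.
Step 8. [r2c2∈{2}] r2c2 has the single candidate 2 ⇒ r2c2=2.
Step 9. [r4c4∈{2}] only 2 remains possible at r4c4. So r4c4=2.
Step 10. [r4c2∈{1}] r4c2's peers cover all but 1. So r4c2=1.
Step 11. [r1c1∈{3}] only 3 remains possible at r1c1, so r1c1=3.

Answer: 3 4 2 1 / 1 2 4 3 / 2 3 1 4 / 4 1 3 2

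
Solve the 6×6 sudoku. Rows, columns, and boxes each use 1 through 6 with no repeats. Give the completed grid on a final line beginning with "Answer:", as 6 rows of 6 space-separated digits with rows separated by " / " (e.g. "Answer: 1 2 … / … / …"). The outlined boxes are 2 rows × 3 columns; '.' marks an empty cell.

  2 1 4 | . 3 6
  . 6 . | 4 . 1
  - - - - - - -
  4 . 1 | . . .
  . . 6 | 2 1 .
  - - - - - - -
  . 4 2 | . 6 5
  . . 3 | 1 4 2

Step 1. [r3c6∈{3}] only 3 remains possible at r3c6. So r3c6=3.
Step 2. [r3c5∈{5}] r3c5 is down to just 5, so r3c5=5.
Step 3. [r6c2∈{5}] nothing but 5 survives at r6c2. So r6c2=5.
Step 4. [r2c1∈{3,5}] 3 has one home in row 2: r2c1. So r2c1=3.
Step 5. [r4c1∈{5}] r4c1's peers cover all but 5 ⇒ r4c1=5.
Step 6. [r3c4∈{6}] only 6 remains possible at r3c4, so r3c4=6.
Step 7. [r5c4∈{3}] only 3 remains possible at r5c4 ⇒ r5c4=3.
Step 8. [r4c2∈{3}] r4c2 is down to just 3. So r4c2=3.
Step 9. [r3c2∈{2}] r3c2 has the single candidate 2, so r3c2=2.
Step 10. [r6c1∈{6}] r6c1's peers cover all but 6, so r6c1=6.
Step 11. [r2c3∈{5}] r2c3's peers cover all but 5, so r2c3=5.
Step 12. [r1c4∈{5}] r1c4 has the single candidate 5 ⇒ r1c4=5.
Step 13. [r4c6∈{4}] nothing but 4 survives at r4c6, so r4c6=4.
Step 14. [r2c5∈{2}] r2c5 is down to just 2, so r2c5=2.
Step 15. [r5c1∈{1}] nothing but 1 survives at r5c1. So r5c1=1.

Answer: 2 1 4 5 3 6 / 3 6 5 4 2 1 / 4 2 1 6 5 3 / 5 3 6 2 1 4 / 1 4 2 3 6 5 / 6 5 3 1 4 2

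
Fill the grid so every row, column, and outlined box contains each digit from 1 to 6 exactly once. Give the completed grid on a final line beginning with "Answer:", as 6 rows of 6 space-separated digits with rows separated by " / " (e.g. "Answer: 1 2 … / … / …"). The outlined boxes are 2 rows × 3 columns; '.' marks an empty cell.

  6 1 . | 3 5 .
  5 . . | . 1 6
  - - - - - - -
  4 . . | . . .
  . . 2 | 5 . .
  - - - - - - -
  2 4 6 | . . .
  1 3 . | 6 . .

Step 1. [r4c6∈{1,3,4}] across row 4, 1 lands solely at r4c6 ⇒ r4c6=1.
Step 2. [r1c6∈{2,4}] across row 1, 2 lands solely at r1c6, so r1c6=2.
Step 3. [r3c6∈{3}] nothing but 3 survives at r3c6 ⇒ r3c6=3.
Step 4. [r6c6∈{4,5}] r6c6 is the only open cell in col 6 admitting 4, so r6c6=4.
Step 5. [r4c2∈{6}] r4c2 has the single candidate 6 ⇒ r4c2=6.
Step 6. [r2c3∈{3,4}] row 2 places 3 nowhere but r2c3, so r2c3=3.
Step 7. [r6c3∈{5}] nothing but 5 survives at r6c3. So r6c3=5.
Step 8. [r3c4∈{2}] only 2 remains possible at r3c4 ⇒ r3c4=2.
Step 9. [r2c4∈{4}] r2c4's peers cover all but 4. So r2c4=4.
Step 10. [r4c1∈{3}] nothing but 3 survives at r4c1, so r4c1=3.
Step 11. [r5c5∈{3}] nothing but 3 survives at r5c5 ⇒ r5c5=3.
Step 12. [r5c6∈{5}] nothing but 5 survives at r5c6 ⇒ r5c6=5.
Step 13. [r3c3∈{1}] nothing but 1 survives at r3c3 ⇒ r3c3=1.
Step 14. [r3c5∈{6}] r3c5's peers cover all but 6 ⇒ r3c5=6.
Step 15. [r2c2∈{2}] r2c2 has the single candidate 2. So r2c2=2.
Step 16. [r4c5∈{4}] nothing but 4 survives at r4c5, so r4c5=4.
Step 17. [r1c3∈{4}] nothing but 4 survives at r1c3 ⇒ r1c3=4.
Step 18. [r3c2∈{5}] nothing but 5 survives at r3c2. So r3c2=5.
Step 19. [r6c5∈{2}] only 2 remains possible at r6c5, so r6c5=2.
Step 20. [r5c4∈{1}] r5c4 is down to just 1, so r5c4=1.

Answer: 6 1 4 3 5 2 / 5 2 3 4 1 6 / 4 5 1 2 6 3 / 3 6 2 5 4 1 / 2 4 6 1 3 5 / 1 3 5 6 2 4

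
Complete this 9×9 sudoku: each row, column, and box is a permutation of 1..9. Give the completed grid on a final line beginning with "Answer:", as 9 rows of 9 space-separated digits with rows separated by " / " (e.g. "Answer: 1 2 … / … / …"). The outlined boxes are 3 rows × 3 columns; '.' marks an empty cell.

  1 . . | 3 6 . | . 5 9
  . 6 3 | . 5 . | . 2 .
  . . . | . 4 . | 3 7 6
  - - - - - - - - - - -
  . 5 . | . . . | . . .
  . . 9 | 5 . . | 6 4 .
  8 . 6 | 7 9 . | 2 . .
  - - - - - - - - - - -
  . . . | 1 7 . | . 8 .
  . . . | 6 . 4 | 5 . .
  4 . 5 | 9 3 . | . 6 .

Step 1. [r7c3∈{2}] only 2 remains possible at r7c3, so r7c3=2.
Step 2. [r3c6∈{1,2,8,9}] r3c6 is the only open cell in row 3 admitting 1 ⇒ r3c6=1.
Step 3. [r2c4∈{8}] r2c4 has the single candidate 8 ⇒ r2c4=8.
Step 4. [r6c6∈{3}] r6c6 is down to just 3 ⇒ r6c6=3.
Step 5. [r6c8∈{1}] r6c8's peers cover all but 1 ⇒ r6c8=1.
Step 6. [r1c7∈{4,8}] across box 3, 8 lands solely at r1c7 ⇒ r1c7=8.
Step 7. [r3c4∈{2}] r3c4 has the single candidate 2, so r3c4=2.
Step 8. [r1c6∈{7}] r1c6 has the single candidate 7 ⇒ r1c6=7.
Step 9. [r2c1∈{7,9}] row 2 places 7 nowhere but r2c1 ⇒ r2c1=7.
Step 10. [r3c3∈{8}] r3c3's peers cover all but 8, so r3c3=8.
Step 11. [r3c2∈{9}] r3c2 has the single candidate 9, so r3c2=9.
Step 12. [r7c2∈{3}] r7c2 is down to just 3. So r7c2=3.
Step 13. [r8c1∈{9}] nothing but 9 survives at r8c1. So r8c1=9.
Step 14. [r4c8∈{3,9}] col 8 places 9 nowhere but r4c8, so r4c8=9.
Step 15. [r4c7∈{7}] nothing but 7 survives at r4c7 ⇒ r4c7=7.
Step 16. [r8c3∈{1,7}] 7 has one home in col 3: r8c3, so r8c3=7.
Step 17. [r9c7∈{1}] r9c7's peers cover all but 1, so r9c7=1.
Step 18. [r4c3∈{1,4}] col 3 places 1 nowhere but r4c3. So r4c3=1.
Step 19. [r5c5∈{1,2,8}] in row 5, 1 fits only at r5c5. So r5c5=1.
Step 20. [r4c6∈{2,6,8}] 6 has one home in row 4: r4c6 ⇒ r4c6=6.
Step 21. [r7c9∈{4}] nothing but 4 survives at r7c9. So r7c9=4.
Step 22. [r9c2∈{8}] nothing but 8 survives at r9c2 ⇒ r9c2=8.
Step 23. [r5c6∈{2,8}] in col 6, 8 fits only at r5c6. So r5c6=8.
Step 24. [r5c9∈{3}] only 3 remains possible at r5c9. So r5c9=3.
Step 25. [r9c6∈{2}] r9c6 has the single candidate 2. So r9c6=2.
Step 26. [r1c2∈{2,4}] across row 1, 2 lands solely at r1c2. So r1c2=2.
Step 27. [r5c1∈{2}] r5c1 has the single candidate 2, so r5c1=2.
Step 28. [r7c1∈{6}] only 6 remains possible at r7c1. So r7c1=6.
Step 29. [r5c2∈{7}] only 7 remains possible at r5c2. So r5c2=7.
Step 30. [r6c9∈{5}] r6c9's peers cover all but 5, so r6c9=5.
Step 31. [r4c1∈{3}] nothing but 3 survives at r4c1. So r4c1=3.
Step 32. [r2c7∈{4}] r2c7 is down to just 4. So r2c7=4.
Step 33. [r2c6∈{9}] only 9 remains possible at r2c6 ⇒ r2c6=9.
Step 34. [r8c2∈{1}] only 1 remains possible at r8c2. So r8c2=1.
Step 35. [r8c5∈{8}] r8c5's peers cover all but 8. So r8c5=8.
Step 36. [r8c9∈{2}] nothing but 2 survives at r8c9. So r8c9=2.
Step 37. [r4c5∈{2}] only 2 remains possible at r4c5, so r4c5=2.
Step 38. [r8c8∈{3}] r8c8 has the single candidate 3, so r8c8=3.
Step 39. [r7c7∈{9}] r7c7 has the single candidate 9 ⇒ r7c7=9.
Step 40. [r6c2∈{4}] r6c2 has the single candidate 4 ⇒ r6c2=4.
Step 41. [r1c3∈{4}] only 4 remains possible at r1c3, so r1c3=4.
Step 42. [r9c9∈{7}] r9c9 is down to just 7 ⇒ r9c9=7.
Step 43. [r4c4∈{4}] only 4 remains possible at r4c4 ⇒ r4c4=4.
Step 44. [r7c6∈{5}] r7c6 is down to just 5 ⇒ r7c6=5.
Step 45. [r3c1∈{5}] r3c1 has the single candidate 5. So r3c1=5.
Step 46. [r2c9∈{1}] r2c9 is down to just 1, so r2c9=1.
Step 47. [r4c9∈{8}] r4c9's peers cover all but 8. So r4c9=8.

Answer: 1 2 4 3 6 7 8 5 9 / 7 6 3 8 5 9 4 2 1 / 5 9 8 2 4 1 3 7 6 / 3 5 1 4 2 6 7 9 8 / 2 7 9 5 1 8 6 4 3 / 8 4 6 7 9 3 2 1 5 / 6 3 2 1 7 5 9 8 4 / 9 1 7 6 8 4 5 3 2 / 4 8 5 9 3 2 1 6 7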